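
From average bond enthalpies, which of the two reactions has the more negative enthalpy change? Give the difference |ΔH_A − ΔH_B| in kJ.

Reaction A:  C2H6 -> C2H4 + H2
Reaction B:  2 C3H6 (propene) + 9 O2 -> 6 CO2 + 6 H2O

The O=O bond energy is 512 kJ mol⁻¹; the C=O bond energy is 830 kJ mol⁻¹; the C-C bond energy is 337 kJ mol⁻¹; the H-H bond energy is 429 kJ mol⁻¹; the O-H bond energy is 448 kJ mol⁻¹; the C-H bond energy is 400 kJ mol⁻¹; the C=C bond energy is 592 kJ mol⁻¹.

Reaction A:
  Bonds broken (reactants):
    C-C: 1 × 337 = 337
    C-H: 6 × 400 = 2400
    Σ(broken) = 2737 kJ
  Bonds formed (products):
    C-H: 4 × 400 = 1600
    C=C: 1 × 592 = 592
    H-H: 1 × 429 = 429
    Σ(formed) = 2621 kJ
  ΔH_A = 2737 − 2621 = +116 kJ
Reaction B:
  Bonds broken (reactants):
    C-C: 2 × 337 = 674
    C-H: 12 × 400 = 4800
    C=C: 2 × 592 = 1184
    O=O: 9 × 512 = 4608
    Σ(broken) = 11266 kJ
  Bonds formed (products):
    C=O: 12 × 830 = 9960
    O-H: 12 × 448 = 5376
    Σ(formed) = 15336 kJ
  ΔH_B = 11266 − 15336 = −4070 kJ
ΔH_A − ΔH_B = +4186 kJ, so reaction B has the more negative ΔH; |ΔH_A − ΔH_B| = 4186 kJ.

Reaction B, by 4186 kJ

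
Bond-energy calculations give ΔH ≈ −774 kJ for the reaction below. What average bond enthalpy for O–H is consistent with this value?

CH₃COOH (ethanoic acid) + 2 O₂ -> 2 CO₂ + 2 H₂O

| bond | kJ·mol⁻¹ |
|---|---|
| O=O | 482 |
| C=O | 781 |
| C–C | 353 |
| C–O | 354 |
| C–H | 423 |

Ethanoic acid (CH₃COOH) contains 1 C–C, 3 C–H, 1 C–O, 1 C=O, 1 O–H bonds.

D(O–H) ≈ 457 kJ/mol

Let D be the O–H bond energy.
Σ(broken) = 1×353 + 3×423 + 1×354 + 1×781 + 1×D + 2×482 = 3721 + D
Σ(formed) = 4×781 + 4×D = 3124 + 4D
ΔH = Σ(broken) − Σ(formed) = (3721 + D) − (3124 + 4D) = +597 − 3D
Setting this equal to −774 kJ gives 3D = 1371, so D = 457 kJ/mol.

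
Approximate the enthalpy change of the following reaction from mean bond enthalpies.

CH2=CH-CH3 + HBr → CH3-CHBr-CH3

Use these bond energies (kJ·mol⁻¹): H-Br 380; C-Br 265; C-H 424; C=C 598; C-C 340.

ΔH ≈ −51 kJ

Bonds broken (reactants):
  C-C: 1 × 340 = 340
  C-H: 6 × 424 = 2544
  C=C: 1 × 598 = 598
  H-Br: 1 × 380 = 380
  Σ(broken) = 3862 kJ
Bonds formed (products):
  C-Br: 1 × 265 = 265
  C-C: 2 × 340 = 680
  C-H: 7 × 424 = 2968
  Σ(formed) = 3913 kJ
ΔH = Σ(broken) − Σ(formed) = 3862 − 3913 = −51 kJ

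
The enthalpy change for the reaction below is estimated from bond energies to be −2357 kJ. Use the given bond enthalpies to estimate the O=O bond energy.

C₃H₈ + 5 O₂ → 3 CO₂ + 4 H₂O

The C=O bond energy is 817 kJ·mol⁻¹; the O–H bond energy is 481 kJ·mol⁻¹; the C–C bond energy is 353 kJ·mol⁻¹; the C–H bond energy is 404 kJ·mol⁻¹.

D(O=O) ≈ 491 kJ/mol

Let D be the O=O bond energy.
Σ(broken) = 2×353 + 8×404 + 5×D = 3938 + 5D
Σ(formed) = 6×817 + 8×481 = 8750
ΔH = Σ(broken) − Σ(formed) = (3938 + 5D) − (8750) = −4812 + 5D
Setting this equal to −2357 kJ gives 5D = 2455, so D = 491 kJ/mol.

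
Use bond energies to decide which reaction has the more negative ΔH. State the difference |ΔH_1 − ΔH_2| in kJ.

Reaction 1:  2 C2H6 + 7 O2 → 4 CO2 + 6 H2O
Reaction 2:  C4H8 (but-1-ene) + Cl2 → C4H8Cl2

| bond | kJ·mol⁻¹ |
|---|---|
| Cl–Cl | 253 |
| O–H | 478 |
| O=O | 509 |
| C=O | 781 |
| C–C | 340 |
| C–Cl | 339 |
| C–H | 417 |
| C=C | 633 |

Reaction 1, by 2605 kJ

Reaction 1:
  Bonds broken (reactants):
    C–C: 2 × 340 = 680
    C–H: 12 × 417 = 5004
    O=O: 7 × 509 = 3563
    Σ(broken) = 9247 kJ
  Bonds formed (products):
    C=O: 8 × 781 = 6248
    O–H: 12 × 478 = 5736
    Σ(formed) = 11984 kJ
  ΔH_1 = 9247 − 11984 = −2737 kJ
Reaction 2:
  Bonds broken (reactants):
    C–C: 2 × 340 = 680
    C–H: 8 × 417 = 3336
    C=C: 1 × 633 = 633
    Cl–Cl: 1 × 253 = 253
    Σ(broken) = 4902 kJ
  Bonds formed (products):
    C–C: 3 × 340 = 1020
    C–Cl: 2 × 339 = 678
    C–H: 8 × 417 = 3336
    Σ(formed) = 5034 kJ
  ΔH_2 = 4902 − 5034 = −132 kJ
ΔH_1 − ΔH_2 = −2605 kJ, so reaction 1 has the more negative ΔH; |ΔH_1 − ΔH_2| = 2605 kJ.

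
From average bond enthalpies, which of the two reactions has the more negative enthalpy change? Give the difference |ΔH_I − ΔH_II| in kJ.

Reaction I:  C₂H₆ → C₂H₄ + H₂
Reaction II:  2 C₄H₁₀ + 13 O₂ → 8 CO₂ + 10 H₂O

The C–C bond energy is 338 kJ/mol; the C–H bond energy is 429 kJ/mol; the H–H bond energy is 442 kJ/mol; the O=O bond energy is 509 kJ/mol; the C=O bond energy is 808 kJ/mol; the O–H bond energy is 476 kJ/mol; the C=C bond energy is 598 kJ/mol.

Reaction I:
  Bonds broken (reactants):
    C–C: 1 × 338 = 338
    C–H: 6 × 429 = 2574
    Σ(broken) = 2912 kJ
  Bonds formed (products):
    C–H: 4 × 429 = 1716
    C=C: 1 × 598 = 598
    H–H: 1 × 442 = 442
    Σ(formed) = 2756 kJ
  ΔH_I = 2912 − 2756 = +156 kJ
Reaction II:
  Bonds broken (reactants):
    C–C: 6 × 338 = 2028
    C–H: 20 × 429 = 8580
    O=O: 13 × 509 = 6617
    Σ(broken) = 17225 kJ
  Bonds formed (products):
    C=O: 16 × 808 = 12928
    O–H: 20 × 476 = 9520
    Σ(formed) = 22448 kJ
  ΔH_II = 17225 − 22448 = −5223 kJ
ΔH_I − ΔH_II = +5379 kJ, so reaction II has the more negative ΔH; |ΔH_I − ΔH_II| = 5379 kJ.

Reaction II, by 5379 kJ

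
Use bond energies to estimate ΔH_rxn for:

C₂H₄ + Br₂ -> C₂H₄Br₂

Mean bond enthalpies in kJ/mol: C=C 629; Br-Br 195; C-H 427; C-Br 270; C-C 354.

Bonds broken (reactants):
  Br-Br: 1 × 195 = 195
  C-H: 4 × 427 = 1708
  C=C: 1 × 629 = 629
  Σ(broken) = 2532 kJ
Bonds formed (products):
  C-Br: 2 × 270 = 540
  C-C: 1 × 354 = 354
  C-H: 4 × 427 = 1708
  Σ(formed) = 2602 kJ
ΔH = Σ(broken) − Σ(formed) = 2532 − 2602 = −70 kJ

ΔH ≈ −70 kJ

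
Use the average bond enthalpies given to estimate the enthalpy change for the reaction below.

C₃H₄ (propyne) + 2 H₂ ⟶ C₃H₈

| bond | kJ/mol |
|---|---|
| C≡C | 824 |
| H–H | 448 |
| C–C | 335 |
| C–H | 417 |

ΔH ≈ −283 kJ

Bonds broken (reactants):
  C≡C: 1 × 824 = 824
  C–C: 1 × 335 = 335
  C–H: 4 × 417 = 1668
  H–H: 2 × 448 = 896
  Σ(broken) = 3723 kJ
Bonds formed (products):
  C–C: 2 × 335 = 670
  C–H: 8 × 417 = 3336
  Σ(formed) = 4006 kJ
ΔH = Σ(broken) − Σ(formed) = 3723 − 4006 = −283 kJ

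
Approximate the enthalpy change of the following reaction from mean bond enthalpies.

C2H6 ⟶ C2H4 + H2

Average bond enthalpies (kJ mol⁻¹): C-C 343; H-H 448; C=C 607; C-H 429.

ΔH ≈ +146 kJ

Bonds broken (reactants):
  C-C: 1 × 343 = 343
  C-H: 6 × 429 = 2574
  Σ(broken) = 2917 kJ
Bonds formed (products):
  C-H: 4 × 429 = 1716
  C=C: 1 × 607 = 607
  H-H: 1 × 448 = 448
  Σ(formed) = 2771 kJ
ΔH = Σ(broken) − Σ(formed) = 2917 − 2771 = +146 kJ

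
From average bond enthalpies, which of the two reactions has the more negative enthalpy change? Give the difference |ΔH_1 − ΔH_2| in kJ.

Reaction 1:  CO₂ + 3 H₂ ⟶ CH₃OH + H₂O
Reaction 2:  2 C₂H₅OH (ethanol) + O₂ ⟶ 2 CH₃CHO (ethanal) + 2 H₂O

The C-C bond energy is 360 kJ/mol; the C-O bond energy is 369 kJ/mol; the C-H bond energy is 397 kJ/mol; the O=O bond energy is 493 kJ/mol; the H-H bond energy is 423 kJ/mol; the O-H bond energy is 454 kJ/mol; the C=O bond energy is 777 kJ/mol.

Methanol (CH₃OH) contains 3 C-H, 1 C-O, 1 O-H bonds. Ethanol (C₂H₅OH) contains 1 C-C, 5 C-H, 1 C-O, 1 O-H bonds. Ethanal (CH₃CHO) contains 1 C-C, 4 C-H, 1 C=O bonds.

Reaction 1:
  Bonds broken (reactants):
    C=O: 2 × 777 = 1554
    H-H: 3 × 423 = 1269
    Σ(broken) = 2823 kJ
  Bonds formed (products):
    C-H: 3 × 397 = 1191
    C-O: 1 × 369 = 369
    O-H: 3 × 454 = 1362
    Σ(formed) = 2922 kJ
  ΔH_1 = 2823 − 2922 = −99 kJ
Reaction 2:
  Bonds broken (reactants):
    C-C: 2 × 360 = 720
    C-H: 10 × 397 = 3970
    C-O: 2 × 369 = 738
    O-H: 2 × 454 = 908
    O=O: 1 × 493 = 493
    Σ(broken) = 6829 kJ
  Bonds formed (products):
    C-C: 2 × 360 = 720
    C-H: 8 × 397 = 3176
    C=O: 2 × 777 = 1554
    O-H: 4 × 454 = 1816
    Σ(formed) = 7266 kJ
  ΔH_2 = 6829 − 7266 = −437 kJ
ΔH_1 − ΔH_2 = +338 kJ, so reaction 2 has the more negative ΔH; |ΔH_1 − ΔH_2| = 338 kJ.

Reaction 2, by 338 kJ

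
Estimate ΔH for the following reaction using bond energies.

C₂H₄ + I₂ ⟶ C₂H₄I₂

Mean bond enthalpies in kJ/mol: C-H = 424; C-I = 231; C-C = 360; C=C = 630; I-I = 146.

ΔH ≈ −46 kJ

Bonds broken (reactants):
  C-H: 4 × 424 = 1696
  C=C: 1 × 630 = 630
  I-I: 1 × 146 = 146
  Σ(broken) = 2472 kJ
Bonds formed (products):
  C-C: 1 × 360 = 360
  C-H: 4 × 424 = 1696
  C-I: 2 × 231 = 462
  Σ(formed) = 2518 kJ
ΔH = Σ(broken) − Σ(formed) = 2472 − 2518 = −46 kJ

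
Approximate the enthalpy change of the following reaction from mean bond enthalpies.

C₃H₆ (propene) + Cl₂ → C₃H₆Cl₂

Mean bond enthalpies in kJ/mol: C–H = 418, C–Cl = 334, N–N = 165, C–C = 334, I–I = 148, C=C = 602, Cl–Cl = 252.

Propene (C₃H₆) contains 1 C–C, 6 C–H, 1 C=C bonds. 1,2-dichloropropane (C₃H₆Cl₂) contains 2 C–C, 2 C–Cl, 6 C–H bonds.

Bonds broken (reactants):
  C–C: 1 × 334 = 334
  C–H: 6 × 418 = 2508
  C=C: 1 × 602 = 602
  Cl–Cl: 1 × 252 = 252
  Σ(broken) = 3696 kJ
Bonds formed (products):
  C–C: 2 × 334 = 668
  C–Cl: 2 × 334 = 668
  C–H: 6 × 418 = 2508
  Σ(formed) = 3844 kJ
ΔH = Σ(broken) − Σ(formed) = 3696 − 3844 = −148 kJ

ΔH ≈ −148 kJ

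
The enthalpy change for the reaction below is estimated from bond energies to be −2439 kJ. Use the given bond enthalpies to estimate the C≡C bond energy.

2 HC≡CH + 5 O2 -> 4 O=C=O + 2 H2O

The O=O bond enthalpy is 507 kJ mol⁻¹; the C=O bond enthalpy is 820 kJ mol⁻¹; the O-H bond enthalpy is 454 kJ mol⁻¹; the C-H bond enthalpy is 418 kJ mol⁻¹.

D(C≡C) ≈ 865 kJ/mol

Let D be the C≡C bond energy.
Σ(broken) = 2×D + 4×418 + 5×507 = 4207 + 2D
Σ(formed) = 8×820 + 4×454 = 8376
ΔH = Σ(broken) − Σ(formed) = (4207 + 2D) − (8376) = −4169 + 2D
Setting this equal to −2439 kJ gives 2D = 1730, so D = 865 kJ/mol.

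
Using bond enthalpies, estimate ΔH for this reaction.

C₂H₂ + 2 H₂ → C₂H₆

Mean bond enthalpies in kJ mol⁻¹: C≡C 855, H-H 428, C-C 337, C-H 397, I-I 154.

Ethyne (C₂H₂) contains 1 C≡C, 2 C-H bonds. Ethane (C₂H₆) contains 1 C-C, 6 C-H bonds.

ΔH ≈ −214 kJ

Bonds broken (reactants):
  C≡C: 1 × 855 = 855
  C-H: 2 × 397 = 794
  H-H: 2 × 428 = 856
  Σ(broken) = 2505 kJ
Bonds formed (products):
  C-C: 1 × 337 = 337
  C-H: 6 × 397 = 2382
  Σ(formed) = 2719 kJ
ΔH = Σ(broken) − Σ(formed) = 2505 − 2719 = −214 kJ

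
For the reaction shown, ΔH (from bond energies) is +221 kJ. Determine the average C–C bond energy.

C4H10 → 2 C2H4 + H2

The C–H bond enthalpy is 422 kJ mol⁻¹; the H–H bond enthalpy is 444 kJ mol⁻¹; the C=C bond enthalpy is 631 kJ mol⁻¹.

D(C–C) ≈ 361 kJ/mol

Let D be the C–C bond energy.
Σ(broken) = 3×D + 10×422 = 4220 + 3D
Σ(formed) = 8×422 + 2×631 + 1×444 = 5082
ΔH = Σ(broken) − Σ(formed) = (4220 + 3D) − (5082) = −862 + 3D
Setting this equal to +221 kJ gives 3D = 1083, so D = 361 kJ/mol.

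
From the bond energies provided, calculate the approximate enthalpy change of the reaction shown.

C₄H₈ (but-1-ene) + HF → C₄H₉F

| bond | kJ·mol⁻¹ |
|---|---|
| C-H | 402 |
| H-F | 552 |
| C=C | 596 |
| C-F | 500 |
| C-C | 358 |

ΔH ≈ −112 kJ

Bonds broken (reactants):
  C-C: 2 × 358 = 716
  C-H: 8 × 402 = 3216
  C=C: 1 × 596 = 596
  H-F: 1 × 552 = 552
  Σ(broken) = 5080 kJ
Bonds formed (products):
  C-C: 3 × 358 = 1074
  C-F: 1 × 500 = 500
  C-H: 9 × 402 = 3618
  Σ(formed) = 5192 kJ
ΔH = Σ(broken) − Σ(formed) = 5080 − 5192 = −112 kJ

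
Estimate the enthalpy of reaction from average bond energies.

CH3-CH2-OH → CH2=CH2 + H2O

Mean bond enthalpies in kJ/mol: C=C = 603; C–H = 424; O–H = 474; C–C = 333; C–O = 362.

ΔH ≈ +42 kJ

Bonds broken (reactants):
  C–C: 1 × 333 = 333
  C–H: 5 × 424 = 2120
  C–O: 1 × 362 = 362
  O–H: 1 × 474 = 474
  Σ(broken) = 3289 kJ
Bonds formed (products):
  C–H: 4 × 424 = 1696
  C=C: 1 × 603 = 603
  O–H: 2 × 474 = 948
  Σ(formed) = 3247 kJ
ΔH = Σ(broken) − Σ(formed) = 3289 − 3247 = +42 kJ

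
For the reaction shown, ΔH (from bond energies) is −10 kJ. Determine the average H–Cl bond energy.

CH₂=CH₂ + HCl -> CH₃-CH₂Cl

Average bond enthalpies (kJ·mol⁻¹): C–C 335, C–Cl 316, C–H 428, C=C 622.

D(H–Cl) ≈ 447 kJ/mol

Let D be the H–Cl bond energy.
Σ(broken) = 4×428 + 1×622 + 1×D = 2334 + D
Σ(formed) = 1×335 + 1×316 + 5×428 = 2791
ΔH = Σ(broken) − Σ(formed) = (2334 + D) − (2791) = −457 + D
Setting this equal to −10 kJ gives D = 447 kJ/mol.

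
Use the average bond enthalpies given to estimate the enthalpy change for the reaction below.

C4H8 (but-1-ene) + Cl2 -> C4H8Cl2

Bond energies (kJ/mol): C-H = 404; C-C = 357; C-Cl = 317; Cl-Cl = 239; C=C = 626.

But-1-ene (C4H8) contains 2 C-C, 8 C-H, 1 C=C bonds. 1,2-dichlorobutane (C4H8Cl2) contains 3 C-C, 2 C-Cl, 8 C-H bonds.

ΔH ≈ −126 kJ

Bonds broken (reactants):
  C-C: 2 × 357 = 714
  C-H: 8 × 404 = 3232
  C=C: 1 × 626 = 626
  Cl-Cl: 1 × 239 = 239
  Σ(broken) = 4811 kJ
Bonds formed (products):
  C-C: 3 × 357 = 1071
  C-Cl: 2 × 317 = 634
  C-H: 8 × 404 = 3232
  Σ(formed) = 4937 kJ
ΔH = Σ(broken) − Σ(formed) = 4811 − 4937 = −126 kJ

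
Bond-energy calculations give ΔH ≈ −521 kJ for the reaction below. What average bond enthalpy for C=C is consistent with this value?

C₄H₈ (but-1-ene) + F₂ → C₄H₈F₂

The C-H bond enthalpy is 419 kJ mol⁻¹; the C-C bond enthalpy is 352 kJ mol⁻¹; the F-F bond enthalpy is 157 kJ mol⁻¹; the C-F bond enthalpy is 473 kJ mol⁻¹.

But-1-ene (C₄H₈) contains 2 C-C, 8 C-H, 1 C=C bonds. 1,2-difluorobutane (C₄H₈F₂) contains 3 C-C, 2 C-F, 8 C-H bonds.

D(C=C) ≈ 620 kJ/mol

Let D be the C=C bond energy.
Σ(broken) = 2×352 + 8×419 + 1×D + 1×157 = 4213 + D
Σ(formed) = 3×352 + 2×473 + 8×419 = 5354
ΔH = Σ(broken) − Σ(formed) = (4213 + D) − (5354) = −1141 + D
Setting this equal to −521 kJ gives D = 620 kJ/mol.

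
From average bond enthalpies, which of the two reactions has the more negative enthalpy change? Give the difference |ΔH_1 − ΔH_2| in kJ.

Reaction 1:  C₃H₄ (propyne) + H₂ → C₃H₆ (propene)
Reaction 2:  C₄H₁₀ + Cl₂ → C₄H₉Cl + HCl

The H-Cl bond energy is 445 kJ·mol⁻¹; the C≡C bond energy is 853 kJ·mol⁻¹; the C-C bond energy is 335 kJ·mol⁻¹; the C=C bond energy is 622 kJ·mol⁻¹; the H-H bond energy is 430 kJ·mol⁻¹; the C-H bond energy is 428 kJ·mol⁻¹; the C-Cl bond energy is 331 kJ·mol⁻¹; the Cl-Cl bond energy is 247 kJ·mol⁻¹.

Reaction 1, by 94 kJ

Reaction 1:
  Bonds broken (reactants):
    C≡C: 1 × 853 = 853
    C-C: 1 × 335 = 335
    C-H: 4 × 428 = 1712
    H-H: 1 × 430 = 430
    Σ(broken) = 3330 kJ
  Bonds formed (products):
    C-C: 1 × 335 = 335
    C-H: 6 × 428 = 2568
    C=C: 1 × 622 = 622
    Σ(formed) = 3525 kJ
  ΔH_1 = 3330 − 3525 = −195 kJ
Reaction 2:
  Bonds broken (reactants):
    C-C: 3 × 335 = 1005
    C-H: 10 × 428 = 4280
    Cl-Cl: 1 × 247 = 247
    Σ(broken) = 5532 kJ
  Bonds formed (products):
    C-C: 3 × 335 = 1005
    C-Cl: 1 × 331 = 331
    C-H: 9 × 428 = 3852
    H-Cl: 1 × 445 = 445
    Σ(formed) = 5633 kJ
  ΔH_2 = 5532 − 5633 = −101 kJ
ΔH_1 − ΔH_2 = −94 kJ, so reaction 1 has the more negative ΔH; |ΔH_1 − ΔH_2| = 94 kJ.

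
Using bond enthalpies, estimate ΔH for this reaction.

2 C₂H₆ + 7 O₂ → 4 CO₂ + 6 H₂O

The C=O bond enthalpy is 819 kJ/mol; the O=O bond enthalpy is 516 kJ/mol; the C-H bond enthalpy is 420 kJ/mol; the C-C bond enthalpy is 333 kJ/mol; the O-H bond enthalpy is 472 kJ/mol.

Bonds broken (reactants):
  C-C: 2 × 333 = 666
  C-H: 12 × 420 = 5040
  O=O: 7 × 516 = 3612
  Σ(broken) = 9318 kJ
Bonds formed (products):
  C=O: 8 × 819 = 6552
  O-H: 12 × 472 = 5664
  Σ(formed) = 12216 kJ
ΔH = Σ(broken) − Σ(formed) = 9318 − 12216 = −2898 kJ

ΔH ≈ −2898 kJ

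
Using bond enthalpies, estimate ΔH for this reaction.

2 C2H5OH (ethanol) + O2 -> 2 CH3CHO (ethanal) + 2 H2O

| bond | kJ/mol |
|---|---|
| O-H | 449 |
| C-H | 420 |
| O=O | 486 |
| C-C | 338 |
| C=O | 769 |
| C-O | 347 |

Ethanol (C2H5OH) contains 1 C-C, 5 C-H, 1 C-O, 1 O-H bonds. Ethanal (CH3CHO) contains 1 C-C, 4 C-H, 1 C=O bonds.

Bonds broken (reactants):
  C-C: 2 × 338 = 676
  C-H: 10 × 420 = 4200
  C-O: 2 × 347 = 694
  O-H: 2 × 449 = 898
  O=O: 1 × 486 = 486
  Σ(broken) = 6954 kJ
Bonds formed (products):
  C-C: 2 × 338 = 676
  C-H: 8 × 420 = 3360
  C=O: 2 × 769 = 1538
  O-H: 4 × 449 = 1796
  Σ(formed) = 7370 kJ
ΔH = Σ(broken) − Σ(formed) = 6954 − 7370 = −416 kJ

ΔH ≈ −416 kJ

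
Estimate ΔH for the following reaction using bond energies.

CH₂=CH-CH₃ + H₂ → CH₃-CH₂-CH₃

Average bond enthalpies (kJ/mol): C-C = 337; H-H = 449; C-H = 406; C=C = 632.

ΔH ≈ −68 kJ

Bonds broken (reactants):
  C-C: 1 × 337 = 337
  C-H: 6 × 406 = 2436
  C=C: 1 × 632 = 632
  H-H: 1 × 449 = 449
  Σ(broken) = 3854 kJ
Bonds formed (products):
  C-C: 2 × 337 = 674
  C-H: 8 × 406 = 3248
  Σ(formed) = 3922 kJ
ΔH = Σ(broken) − Σ(formed) = 3854 − 3922 = −68 kJ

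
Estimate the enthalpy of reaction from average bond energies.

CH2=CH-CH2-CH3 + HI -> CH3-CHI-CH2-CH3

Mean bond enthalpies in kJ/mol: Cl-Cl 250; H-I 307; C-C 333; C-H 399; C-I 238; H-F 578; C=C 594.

ΔH ≈ −69 kJ

Bonds broken (reactants):
  C-C: 2 × 333 = 666
  C-H: 8 × 399 = 3192
  C=C: 1 × 594 = 594
  H-I: 1 × 307 = 307
  Σ(broken) = 4759 kJ
Bonds formed (products):
  C-C: 3 × 333 = 999
  C-H: 9 × 399 = 3591
  C-I: 1 × 238 = 238
  Σ(formed) = 4828 kJ
ΔH = Σ(broken) − Σ(formed) = 4759 − 4828 = −69 kJ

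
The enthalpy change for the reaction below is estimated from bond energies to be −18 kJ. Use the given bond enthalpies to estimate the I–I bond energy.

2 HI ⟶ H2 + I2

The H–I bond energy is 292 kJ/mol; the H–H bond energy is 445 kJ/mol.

D(I–I) ≈ 157 kJ/mol

Let D be the I–I bond energy.
Σ(broken) = 2×292 = 584
Σ(formed) = 1×445 + 1×D = 445 + D
ΔH = Σ(broken) − Σ(formed) = (584) − (445 + D) = +139 − D
Setting this equal to −18 kJ gives D = 157 kJ/mol.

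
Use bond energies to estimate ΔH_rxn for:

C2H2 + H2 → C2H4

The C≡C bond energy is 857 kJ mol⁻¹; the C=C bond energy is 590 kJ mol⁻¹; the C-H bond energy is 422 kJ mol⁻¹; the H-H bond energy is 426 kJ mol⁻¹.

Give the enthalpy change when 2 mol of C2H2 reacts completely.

ΔH = −302 kJ

Bonds broken (reactants):
  C≡C: 1 × 857 = 857
  C-H: 2 × 422 = 844
  H-H: 1 × 426 = 426
  Σ(broken) = 2127 kJ
Bonds formed (products):
  C-H: 4 × 422 = 1688
  C=C: 1 × 590 = 590
  Σ(formed) = 2278 kJ
ΔH = Σ(broken) − Σ(formed) = 2127 − 2278 = −151 kJ
For 2× the reaction as written: 2 × (−151) = −302 kJ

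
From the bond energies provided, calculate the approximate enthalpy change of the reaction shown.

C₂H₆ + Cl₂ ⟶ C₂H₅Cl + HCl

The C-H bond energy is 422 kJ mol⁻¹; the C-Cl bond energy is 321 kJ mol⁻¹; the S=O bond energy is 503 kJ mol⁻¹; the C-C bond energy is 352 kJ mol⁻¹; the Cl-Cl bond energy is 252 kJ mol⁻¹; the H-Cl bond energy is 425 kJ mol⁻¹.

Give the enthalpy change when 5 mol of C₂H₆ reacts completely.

ΔH = −360 kJ

Bonds broken (reactants):
  C-C: 1 × 352 = 352
  C-H: 6 × 422 = 2532
  Cl-Cl: 1 × 252 = 252
  Σ(broken) = 3136 kJ
Bonds formed (products):
  C-C: 1 × 352 = 352
  C-Cl: 1 × 321 = 321
  C-H: 5 × 422 = 2110
  H-Cl: 1 × 425 = 425
  Σ(formed) = 3208 kJ
ΔH = Σ(broken) − Σ(formed) = 3136 − 3208 = −72 kJ
For 5× the reaction as written: 5 × (−72) = −360 kJ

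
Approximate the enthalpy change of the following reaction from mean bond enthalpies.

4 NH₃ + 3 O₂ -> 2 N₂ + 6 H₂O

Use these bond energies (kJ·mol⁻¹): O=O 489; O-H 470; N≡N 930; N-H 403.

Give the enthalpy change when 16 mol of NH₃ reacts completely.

ΔH = −4788 kJ

Bonds broken (reactants):
  N-H: 12 × 403 = 4836
  O=O: 3 × 489 = 1467
  Σ(broken) = 6303 kJ
Bonds formed (products):
  N≡N: 2 × 930 = 1860
  O-H: 12 × 470 = 5640
  Σ(formed) = 7500 kJ
ΔH = Σ(broken) − Σ(formed) = 6303 − 7500 = −1197 kJ
For 4× the reaction as written: 4 × (−1197) = −4788 kJ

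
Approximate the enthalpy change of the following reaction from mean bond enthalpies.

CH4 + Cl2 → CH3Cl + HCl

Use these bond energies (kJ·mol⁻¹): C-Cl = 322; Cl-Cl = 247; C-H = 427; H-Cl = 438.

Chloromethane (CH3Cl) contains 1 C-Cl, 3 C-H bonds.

Bonds broken (reactants):
  C-H: 4 × 427 = 1708
  Cl-Cl: 1 × 247 = 247
  Σ(broken) = 1955 kJ
Bonds formed (products):
  C-Cl: 1 × 322 = 322
  C-H: 3 × 427 = 1281
  H-Cl: 1 × 438 = 438
  Σ(formed) = 2041 kJ
ΔH = Σ(broken) − Σ(formed) = 1955 − 2041 = −86 kJ

ΔH ≈ −86 kJ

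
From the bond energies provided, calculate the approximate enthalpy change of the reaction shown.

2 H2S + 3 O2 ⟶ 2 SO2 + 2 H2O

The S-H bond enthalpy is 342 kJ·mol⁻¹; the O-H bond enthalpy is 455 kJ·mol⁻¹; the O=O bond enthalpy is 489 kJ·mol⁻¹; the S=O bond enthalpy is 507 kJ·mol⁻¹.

Bonds broken (reactants):
  O=O: 3 × 489 = 1467
  S-H: 4 × 342 = 1368
  Σ(broken) = 2835 kJ
Bonds formed (products):
  O-H: 4 × 455 = 1820
  S=O: 4 × 507 = 2028
  Σ(formed) = 3848 kJ
ΔH = Σ(broken) − Σ(formed) = 2835 − 3848 = −1013 kJ

ΔH ≈ −1013 kJ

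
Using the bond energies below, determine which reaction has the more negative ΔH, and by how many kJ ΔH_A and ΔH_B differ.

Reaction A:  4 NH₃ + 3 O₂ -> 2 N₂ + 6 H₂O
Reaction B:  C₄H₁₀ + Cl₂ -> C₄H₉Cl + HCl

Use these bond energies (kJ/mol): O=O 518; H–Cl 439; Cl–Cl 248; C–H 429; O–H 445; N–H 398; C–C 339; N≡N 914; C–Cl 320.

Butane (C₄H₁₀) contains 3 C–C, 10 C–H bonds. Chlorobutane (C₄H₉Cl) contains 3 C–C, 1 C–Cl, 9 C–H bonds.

Reaction A, by 756 kJ

Reaction A:
  Bonds broken (reactants):
    N–H: 12 × 398 = 4776
    O=O: 3 × 518 = 1554
    Σ(broken) = 6330 kJ
  Bonds formed (products):
    N≡N: 2 × 914 = 1828
    O–H: 12 × 445 = 5340
    Σ(formed) = 7168 kJ
  ΔH_A = 6330 − 7168 = −838 kJ
Reaction B:
  Bonds broken (reactants):
    C–C: 3 × 339 = 1017
    C–H: 10 × 429 = 4290
    Cl–Cl: 1 × 248 = 248
    Σ(broken) = 5555 kJ
  Bonds formed (products):
    C–C: 3 × 339 = 1017
    C–Cl: 1 × 320 = 320
    C–H: 9 × 429 = 3861
    H–Cl: 1 × 439 = 439
    Σ(formed) = 5637 kJ
  ΔH_B = 5555 − 5637 = −82 kJ
ΔH_A − ΔH_B = −756 kJ, so reaction A has the more negative ΔH; |ΔH_A − ΔH_B| = 756 kJ.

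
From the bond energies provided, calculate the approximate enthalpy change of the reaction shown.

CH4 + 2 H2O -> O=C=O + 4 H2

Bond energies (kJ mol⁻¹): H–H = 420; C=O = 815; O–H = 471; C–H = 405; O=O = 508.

Bonds broken (reactants):
  C–H: 4 × 405 = 1620
  O–H: 4 × 471 = 1884
  Σ(broken) = 3504 kJ
Bonds formed (products):
  C=O: 2 × 815 = 1630
  H–H: 4 × 420 = 1680
  Σ(formed) = 3310 kJ
ΔH = Σ(broken) − Σ(formed) = 3504 − 3310 = +194 kJ

ΔH ≈ +194 kJ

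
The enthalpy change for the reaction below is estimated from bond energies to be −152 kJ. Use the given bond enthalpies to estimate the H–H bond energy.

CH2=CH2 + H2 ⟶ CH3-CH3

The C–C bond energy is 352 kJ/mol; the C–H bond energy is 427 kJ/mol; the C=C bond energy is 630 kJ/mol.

D(H–H) ≈ 424 kJ/mol

Let D be the H–H bond energy.
Σ(broken) = 4×427 + 1×630 + 1×D = 2338 + D
Σ(formed) = 1×352 + 6×427 = 2914
ΔH = Σ(broken) − Σ(formed) = (2338 + D) − (2914) = −576 + D
Setting this equal to −152 kJ gives D = 424 kJ/mol.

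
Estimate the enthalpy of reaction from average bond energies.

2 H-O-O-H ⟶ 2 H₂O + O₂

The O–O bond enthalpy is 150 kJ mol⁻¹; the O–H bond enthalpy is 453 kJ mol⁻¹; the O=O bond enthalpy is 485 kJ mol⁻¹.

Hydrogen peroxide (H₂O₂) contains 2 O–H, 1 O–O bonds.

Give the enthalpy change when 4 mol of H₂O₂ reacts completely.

Bonds broken (reactants):
  O–H: 4 × 453 = 1812
  O–O: 2 × 150 = 300
  Σ(broken) = 2112 kJ
Bonds formed (products):
  O–H: 4 × 453 = 1812
  O=O: 1 × 485 = 485
  Σ(formed) = 2297 kJ
ΔH = Σ(broken) − Σ(formed) = 2112 − 2297 = −185 kJ
For 2× the reaction as written: 2 × (−185) = −370 kJ

ΔH = −370 kJ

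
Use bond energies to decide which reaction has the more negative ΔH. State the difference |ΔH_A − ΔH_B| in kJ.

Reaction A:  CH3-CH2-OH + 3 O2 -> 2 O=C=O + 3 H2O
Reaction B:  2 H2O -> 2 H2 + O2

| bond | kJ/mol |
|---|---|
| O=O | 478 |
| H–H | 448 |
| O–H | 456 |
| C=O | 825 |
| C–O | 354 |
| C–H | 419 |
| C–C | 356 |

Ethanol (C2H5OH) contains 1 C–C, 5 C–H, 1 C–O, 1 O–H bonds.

Reaction A:
  Bonds broken (reactants):
    C–C: 1 × 356 = 356
    C–H: 5 × 419 = 2095
    C–O: 1 × 354 = 354
    O–H: 1 × 456 = 456
    O=O: 3 × 478 = 1434
    Σ(broken) = 4695 kJ
  Bonds formed (products):
    C=O: 4 × 825 = 3300
    O–H: 6 × 456 = 2736
    Σ(formed) = 6036 kJ
  ΔH_A = 4695 − 6036 = −1341 kJ
Reaction B:
  Bonds broken (reactants):
    O–H: 4 × 456 = 1824
    Σ(broken) = 1824 kJ
  Bonds formed (products):
    H–H: 2 × 448 = 896
    O=O: 1 × 478 = 478
    Σ(formed) = 1374 kJ
  ΔH_B = 1824 − 1374 = +450 kJ
ΔH_A − ΔH_B = −1791 kJ, so reaction A has the more negative ΔH; |ΔH_A − ΔH_B| = 1791 kJ.

Reaction A, by 1791 kJ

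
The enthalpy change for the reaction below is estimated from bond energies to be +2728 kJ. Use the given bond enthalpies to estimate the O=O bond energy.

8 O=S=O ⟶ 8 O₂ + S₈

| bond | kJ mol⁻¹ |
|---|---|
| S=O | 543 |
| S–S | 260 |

Let D be the O=O bond energy.
Σ(broken) = 16×543 = 8688
Σ(formed) = 8×D + 8×260 = 2080 + 8D
ΔH = Σ(broken) − Σ(formed) = (8688) − (2080 + 8D) = +6608 − 8D
Setting this equal to +2728 kJ gives 8D = 3880, so D = 485 kJ/mol.

D(O=O) ≈ 485 kJ/mol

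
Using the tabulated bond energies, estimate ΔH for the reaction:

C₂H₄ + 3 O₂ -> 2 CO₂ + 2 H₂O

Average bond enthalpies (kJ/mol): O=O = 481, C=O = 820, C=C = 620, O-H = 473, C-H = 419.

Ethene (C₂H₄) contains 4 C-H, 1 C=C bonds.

ΔH ≈ −1433 kJ

Bonds broken (reactants):
  C-H: 4 × 419 = 1676
  C=C: 1 × 620 = 620
  O=O: 3 × 481 = 1443
  Σ(broken) = 3739 kJ
Bonds formed (products):
  C=O: 4 × 820 = 3280
  O-H: 4 × 473 = 1892
  Σ(formed) = 5172 kJ
ΔH = Σ(broken) − Σ(formed) = 3739 − 5172 = −1433 kJ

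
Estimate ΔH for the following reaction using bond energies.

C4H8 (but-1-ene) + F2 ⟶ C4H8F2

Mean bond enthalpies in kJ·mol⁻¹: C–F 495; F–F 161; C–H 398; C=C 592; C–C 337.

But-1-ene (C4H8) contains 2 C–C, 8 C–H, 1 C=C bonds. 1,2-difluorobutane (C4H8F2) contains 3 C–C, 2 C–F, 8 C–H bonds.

Bonds broken (reactants):
  C–C: 2 × 337 = 674
  C–H: 8 × 398 = 3184
  C=C: 1 × 592 = 592
  F–F: 1 × 161 = 161
  Σ(broken) = 4611 kJ
Bonds formed (products):
  C–C: 3 × 337 = 1011
  C–F: 2 × 495 = 990
  C–H: 8 × 398 = 3184
  Σ(formed) = 5185 kJ
ΔH = Σ(broken) − Σ(formed) = 4611 − 5185 = −574 kJ

ΔH ≈ −574 kJ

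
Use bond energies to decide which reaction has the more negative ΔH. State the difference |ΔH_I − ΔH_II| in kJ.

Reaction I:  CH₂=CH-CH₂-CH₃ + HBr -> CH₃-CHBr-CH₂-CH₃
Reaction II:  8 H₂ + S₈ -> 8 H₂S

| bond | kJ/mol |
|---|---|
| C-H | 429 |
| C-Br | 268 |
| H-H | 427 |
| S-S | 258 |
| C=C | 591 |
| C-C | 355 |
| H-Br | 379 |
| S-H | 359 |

Reaction I:
  Bonds broken (reactants):
    C-C: 2 × 355 = 710
    C-H: 8 × 429 = 3432
    C=C: 1 × 591 = 591
    H-Br: 1 × 379 = 379
    Σ(broken) = 5112 kJ
  Bonds formed (products):
    C-Br: 1 × 268 = 268
    C-C: 3 × 355 = 1065
    C-H: 9 × 429 = 3861
    Σ(formed) = 5194 kJ
  ΔH_I = 5112 − 5194 = −82 kJ
Reaction II:
  Bonds broken (reactants):
    H-H: 8 × 427 = 3416
    S-S: 8 × 258 = 2064
    Σ(broken) = 5480 kJ
  Bonds formed (products):
    S-H: 16 × 359 = 5744
    Σ(formed) = 5744 kJ
  ΔH_II = 5480 − 5744 = −264 kJ
ΔH_I − ΔH_II = +182 kJ, so reaction II has the more negative ΔH; |ΔH_I − ΔH_II| = 182 kJ.

Reaction II, by 182 kJ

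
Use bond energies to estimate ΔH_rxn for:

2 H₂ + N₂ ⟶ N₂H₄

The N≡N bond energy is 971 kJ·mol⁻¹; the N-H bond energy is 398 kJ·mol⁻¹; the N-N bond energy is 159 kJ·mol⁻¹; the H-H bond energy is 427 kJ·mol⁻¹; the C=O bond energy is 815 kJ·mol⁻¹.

Bonds broken (reactants):
  H-H: 2 × 427 = 854
  N≡N: 1 × 971 = 971
  Σ(broken) = 1825 kJ
Bonds formed (products):
  N-H: 4 × 398 = 1592
  N-N: 1 × 159 = 159
  Σ(formed) = 1751 kJ
ΔH = Σ(broken) − Σ(formed) = 1825 − 1751 = +74 kJ

ΔH ≈ +74 kJ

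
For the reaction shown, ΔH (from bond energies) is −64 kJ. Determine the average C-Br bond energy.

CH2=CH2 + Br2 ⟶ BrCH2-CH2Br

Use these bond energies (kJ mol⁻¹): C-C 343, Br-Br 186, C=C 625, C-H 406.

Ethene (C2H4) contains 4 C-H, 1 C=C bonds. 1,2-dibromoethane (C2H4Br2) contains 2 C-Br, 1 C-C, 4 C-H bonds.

Let D be the C-Br bond energy.
Σ(broken) = 1×186 + 4×406 + 1×625 = 2435
Σ(formed) = 2×D + 1×343 + 4×406 = 1967 + 2D
ΔH = Σ(broken) − Σ(formed) = (2435) − (1967 + 2D) = +468 − 2D
Setting this equal to −64 kJ gives 2D = 532, so D = 266 kJ/mol.

D(C-Br) ≈ 266 kJ/mol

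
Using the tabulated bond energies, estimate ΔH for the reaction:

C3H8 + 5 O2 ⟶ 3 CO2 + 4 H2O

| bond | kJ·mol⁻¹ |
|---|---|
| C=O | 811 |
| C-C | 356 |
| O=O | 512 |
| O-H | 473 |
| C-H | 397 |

Bonds broken (reactants):
  C-C: 2 × 356 = 712
  C-H: 8 × 397 = 3176
  O=O: 5 × 512 = 2560
  Σ(broken) = 6448 kJ
Bonds formed (products):
  C=O: 6 × 811 = 4866
  O-H: 8 × 473 = 3784
  Σ(formed) = 8650 kJ
ΔH = Σ(broken) − Σ(formed) = 6448 − 8650 = −2202 kJ

ΔH ≈ −2202 kJ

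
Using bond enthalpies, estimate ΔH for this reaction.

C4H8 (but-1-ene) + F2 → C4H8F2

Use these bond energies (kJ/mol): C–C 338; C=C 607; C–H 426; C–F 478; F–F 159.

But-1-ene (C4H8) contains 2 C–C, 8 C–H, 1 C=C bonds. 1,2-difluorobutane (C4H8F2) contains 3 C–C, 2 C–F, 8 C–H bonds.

ΔH ≈ −528 kJ

Bonds broken (reactants):
  C–C: 2 × 338 = 676
  C–H: 8 × 426 = 3408
  C=C: 1 × 607 = 607
  F–F: 1 × 159 = 159
  Σ(broken) = 4850 kJ
Bonds formed (products):
  C–C: 3 × 338 = 1014
  C–F: 2 × 478 = 956
  C–H: 8 × 426 = 3408
  Σ(formed) = 5378 kJ
ΔH = Σ(broken) − Σ(formed) = 4850 − 5378 = −528 kJ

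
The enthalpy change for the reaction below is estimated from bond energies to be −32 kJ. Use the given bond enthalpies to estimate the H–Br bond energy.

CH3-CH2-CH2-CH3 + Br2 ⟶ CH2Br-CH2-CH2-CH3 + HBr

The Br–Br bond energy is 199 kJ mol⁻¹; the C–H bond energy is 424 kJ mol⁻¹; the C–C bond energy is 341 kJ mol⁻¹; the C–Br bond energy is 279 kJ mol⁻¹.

Let D be the H–Br bond energy.
Σ(broken) = 1×199 + 3×341 + 10×424 = 5462
Σ(formed) = 1×279 + 3×341 + 9×424 + 1×D = 5118 + D
ΔH = Σ(broken) − Σ(formed) = (5462) − (5118 + D) = +344 − D
Setting this equal to −32 kJ gives D = 376 kJ/mol.

D(H–Br) ≈ 376 kJ/mol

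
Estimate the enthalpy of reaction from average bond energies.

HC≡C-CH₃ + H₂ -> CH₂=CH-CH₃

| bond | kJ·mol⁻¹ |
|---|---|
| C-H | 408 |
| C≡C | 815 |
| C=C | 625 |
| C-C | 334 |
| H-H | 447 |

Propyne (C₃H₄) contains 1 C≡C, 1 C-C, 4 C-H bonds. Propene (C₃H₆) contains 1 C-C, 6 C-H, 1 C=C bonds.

Bonds broken (reactants):
  C≡C: 1 × 815 = 815
  C-C: 1 × 334 = 334
  C-H: 4 × 408 = 1632
  H-H: 1 × 447 = 447
  Σ(broken) = 3228 kJ
Bonds formed (products):
  C-C: 1 × 334 = 334
  C-H: 6 × 408 = 2448
  C=C: 1 × 625 = 625
  Σ(formed) = 3407 kJ
ΔH = Σ(broken) − Σ(formed) = 3228 − 3407 = −179 kJ

ΔH ≈ −179 kJ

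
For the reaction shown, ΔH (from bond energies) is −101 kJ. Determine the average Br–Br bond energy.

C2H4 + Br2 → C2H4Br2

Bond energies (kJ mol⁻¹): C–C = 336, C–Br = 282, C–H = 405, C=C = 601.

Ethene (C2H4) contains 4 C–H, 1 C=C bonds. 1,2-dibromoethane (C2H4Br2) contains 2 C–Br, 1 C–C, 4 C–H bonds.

D(Br–Br) ≈ 198 kJ/mol

Let D be the Br–Br bond energy.
Σ(broken) = 1×D + 4×405 + 1×601 = 2221 + D
Σ(formed) = 2×282 + 1×336 + 4×405 = 2520
ΔH = Σ(broken) − Σ(formed) = (2221 + D) − (2520) = −299 + D
Setting this equal to −101 kJ gives D = 198 kJ/mol.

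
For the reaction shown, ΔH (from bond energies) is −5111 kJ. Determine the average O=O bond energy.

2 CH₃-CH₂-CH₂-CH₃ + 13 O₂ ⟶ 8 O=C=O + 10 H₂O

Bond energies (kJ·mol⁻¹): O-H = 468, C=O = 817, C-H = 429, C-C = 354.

Let D be the O=O bond energy.
Σ(broken) = 6×354 + 20×429 + 13×D = 10704 + 13D
Σ(formed) = 16×817 + 20×468 = 22432
ΔH = Σ(broken) − Σ(formed) = (10704 + 13D) − (22432) = −11728 + 13D
Setting this equal to −5111 kJ gives 13D = 6617, so D = 509 kJ/mol.

D(O=O) ≈ 509 kJ/mol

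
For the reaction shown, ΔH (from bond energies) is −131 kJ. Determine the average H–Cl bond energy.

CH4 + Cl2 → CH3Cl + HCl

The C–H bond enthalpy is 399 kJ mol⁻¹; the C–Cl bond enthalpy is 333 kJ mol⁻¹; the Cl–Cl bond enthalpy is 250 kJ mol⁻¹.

Let D be the H–Cl bond energy.
Σ(broken) = 4×399 + 1×250 = 1846
Σ(formed) = 1×333 + 3×399 + 1×D = 1530 + D
ΔH = Σ(broken) − Σ(formed) = (1846) − (1530 + D) = +316 − D
Setting this equal to −131 kJ gives D = 447 kJ/mol.

D(H–Cl) ≈ 447 kJ/mol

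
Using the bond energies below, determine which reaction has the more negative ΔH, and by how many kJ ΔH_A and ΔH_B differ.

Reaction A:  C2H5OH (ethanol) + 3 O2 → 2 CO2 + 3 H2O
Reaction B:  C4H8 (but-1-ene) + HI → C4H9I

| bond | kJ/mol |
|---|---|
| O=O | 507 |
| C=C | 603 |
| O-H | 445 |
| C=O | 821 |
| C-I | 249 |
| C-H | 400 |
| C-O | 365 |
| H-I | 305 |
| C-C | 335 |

Reaction A, by 1212 kJ

Reaction A:
  Bonds broken (reactants):
    C-C: 1 × 335 = 335
    C-H: 5 × 400 = 2000
    C-O: 1 × 365 = 365
    O-H: 1 × 445 = 445
    O=O: 3 × 507 = 1521
    Σ(broken) = 4666 kJ
  Bonds formed (products):
    C=O: 4 × 821 = 3284
    O-H: 6 × 445 = 2670
    Σ(formed) = 5954 kJ
  ΔH_A = 4666 − 5954 = −1288 kJ
Reaction B:
  Bonds broken (reactants):
    C-C: 2 × 335 = 670
    C-H: 8 × 400 = 3200
    C=C: 1 × 603 = 603
    H-I: 1 × 305 = 305
    Σ(broken) = 4778 kJ
  Bonds formed (products):
    C-C: 3 × 335 = 1005
    C-H: 9 × 400 = 3600
    C-I: 1 × 249 = 249
    Σ(formed) = 4854 kJ
  ΔH_B = 4778 − 4854 = −76 kJ
ΔH_A − ΔH_B = −1212 kJ, so reaction A has the more negative ΔH; |ΔH_A − ΔH_B| = 1212 kJ.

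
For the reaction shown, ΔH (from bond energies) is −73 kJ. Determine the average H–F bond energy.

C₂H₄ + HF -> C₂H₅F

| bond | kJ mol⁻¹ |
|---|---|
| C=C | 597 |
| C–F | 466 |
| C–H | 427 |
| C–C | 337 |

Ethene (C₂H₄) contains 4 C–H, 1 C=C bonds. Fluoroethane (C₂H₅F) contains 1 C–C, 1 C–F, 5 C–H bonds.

D(H–F) ≈ 560 kJ/mol

Let D be the H–F bond energy.
Σ(broken) = 4×427 + 1×597 + 1×D = 2305 + D
Σ(formed) = 1×337 + 1×466 + 5×427 = 2938
ΔH = Σ(broken) − Σ(formed) = (2305 + D) − (2938) = −633 + D
Setting this equal to −73 kJ gives D = 560 kJ/mol.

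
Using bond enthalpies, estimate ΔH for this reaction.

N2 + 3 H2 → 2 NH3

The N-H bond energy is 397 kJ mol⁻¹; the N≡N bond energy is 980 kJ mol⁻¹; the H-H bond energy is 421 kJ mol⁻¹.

Bonds broken (reactants):
  H-H: 3 × 421 = 1263
  N≡N: 1 × 980 = 980
  Σ(broken) = 2243 kJ
Bonds formed (products):
  N-H: 6 × 397 = 2382
  Σ(formed) = 2382 kJ
ΔH = Σ(broken) − Σ(formed) = 2243 − 2382 = −139 kJ

ΔH ≈ −139 kJ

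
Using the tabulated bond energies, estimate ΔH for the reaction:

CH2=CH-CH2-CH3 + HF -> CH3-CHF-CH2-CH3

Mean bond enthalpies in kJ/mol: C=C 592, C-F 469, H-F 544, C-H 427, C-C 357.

ΔH ≈ −117 kJ

Bonds broken (reactants):
  C-C: 2 × 357 = 714
  C-H: 8 × 427 = 3416
  C=C: 1 × 592 = 592
  H-F: 1 × 544 = 544
  Σ(broken) = 5266 kJ
Bonds formed (products):
  C-C: 3 × 357 = 1071
  C-F: 1 × 469 = 469
  C-H: 9 × 427 = 3843
  Σ(formed) = 5383 kJ
ΔH = Σ(broken) − Σ(formed) = 5266 − 5383 = −117 kJ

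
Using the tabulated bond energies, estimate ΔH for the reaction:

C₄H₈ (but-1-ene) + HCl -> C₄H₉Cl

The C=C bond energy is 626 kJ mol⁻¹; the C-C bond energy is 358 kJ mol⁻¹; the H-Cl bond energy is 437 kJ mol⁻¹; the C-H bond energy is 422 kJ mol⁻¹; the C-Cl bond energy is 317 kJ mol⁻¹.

ΔH ≈ −34 kJ

Bonds broken (reactants):
  C-C: 2 × 358 = 716
  C-H: 8 × 422 = 3376
  C=C: 1 × 626 = 626
  H-Cl: 1 × 437 = 437
  Σ(broken) = 5155 kJ
Bonds formed (products):
  C-C: 3 × 358 = 1074
  C-Cl: 1 × 317 = 317
  C-H: 9 × 422 = 3798
  Σ(formed) = 5189 kJ
ΔH = Σ(broken) − Σ(formed) = 5155 − 5189 = −34 kJ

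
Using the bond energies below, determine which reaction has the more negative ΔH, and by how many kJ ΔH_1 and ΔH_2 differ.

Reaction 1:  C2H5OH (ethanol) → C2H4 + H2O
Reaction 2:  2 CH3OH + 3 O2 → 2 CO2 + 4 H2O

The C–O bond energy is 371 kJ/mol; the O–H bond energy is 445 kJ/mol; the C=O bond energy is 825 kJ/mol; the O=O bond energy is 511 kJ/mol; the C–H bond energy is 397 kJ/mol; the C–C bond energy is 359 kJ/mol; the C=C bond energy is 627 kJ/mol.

Reaction 1:
  Bonds broken (reactants):
    C–C: 1 × 359 = 359
    C–H: 5 × 397 = 1985
    C–O: 1 × 371 = 371
    O–H: 1 × 445 = 445
    Σ(broken) = 3160 kJ
  Bonds formed (products):
    C–H: 4 × 397 = 1588
    C=C: 1 × 627 = 627
    O–H: 2 × 445 = 890
    Σ(formed) = 3105 kJ
  ΔH_1 = 3160 − 3105 = +55 kJ
Reaction 2:
  Bonds broken (reactants):
    C–H: 6 × 397 = 2382
    C–O: 2 × 371 = 742
    O–H: 2 × 445 = 890
    O=O: 3 × 511 = 1533
    Σ(broken) = 5547 kJ
  Bonds formed (products):
    C=O: 4 × 825 = 3300
    O–H: 8 × 445 = 3560
    Σ(formed) = 6860 kJ
  ΔH_2 = 5547 − 6860 = −1313 kJ
ΔH_1 − ΔH_2 = +1368 kJ, so reaction 2 has the more negative ΔH; |ΔH_1 − ΔH_2| = 1368 kJ.

Reaction 2, by 1368 kJ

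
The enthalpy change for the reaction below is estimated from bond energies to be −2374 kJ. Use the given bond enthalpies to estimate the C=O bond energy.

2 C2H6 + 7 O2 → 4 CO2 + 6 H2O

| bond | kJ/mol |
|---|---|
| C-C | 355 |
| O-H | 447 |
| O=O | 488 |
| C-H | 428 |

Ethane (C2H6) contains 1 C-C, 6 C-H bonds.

D(C=O) ≈ 784 kJ/mol

Let D be the C=O bond energy.
Σ(broken) = 2×355 + 12×428 + 7×488 = 9262
Σ(formed) = 8×D + 12×447 = 5364 + 8D
ΔH = Σ(broken) − Σ(formed) = (9262) − (5364 + 8D) = +3898 − 8D
Setting this equal to −2374 kJ gives 8D = 6272, so D = 784 kJ/mol.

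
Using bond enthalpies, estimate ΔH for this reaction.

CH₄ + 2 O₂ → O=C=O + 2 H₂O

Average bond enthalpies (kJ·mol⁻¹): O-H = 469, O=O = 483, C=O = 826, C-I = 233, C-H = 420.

Bonds broken (reactants):
  C-H: 4 × 420 = 1680
  O=O: 2 × 483 = 966
  Σ(broken) = 2646 kJ
Bonds formed (products):
  C=O: 2 × 826 = 1652
  O-H: 4 × 469 = 1876
  Σ(formed) = 3528 kJ
ΔH = Σ(broken) − Σ(formed) = 2646 − 3528 = −882 kJ

ΔH ≈ −882 kJ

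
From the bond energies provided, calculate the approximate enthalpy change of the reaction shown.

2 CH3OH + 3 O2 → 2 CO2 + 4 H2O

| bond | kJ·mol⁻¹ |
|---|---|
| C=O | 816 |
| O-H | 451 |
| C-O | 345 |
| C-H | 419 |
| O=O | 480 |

ΔH ≈ −1326 kJ

Bonds broken (reactants):
  C-H: 6 × 419 = 2514
  C-O: 2 × 345 = 690
  O-H: 2 × 451 = 902
  O=O: 3 × 480 = 1440
  Σ(broken) = 5546 kJ
Bonds formed (products):
  C=O: 4 × 816 = 3264
  O-H: 8 × 451 = 3608
  Σ(formed) = 6872 kJ
ΔH = Σ(broken) − Σ(formed) = 5546 − 6872 = −1326 kJ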